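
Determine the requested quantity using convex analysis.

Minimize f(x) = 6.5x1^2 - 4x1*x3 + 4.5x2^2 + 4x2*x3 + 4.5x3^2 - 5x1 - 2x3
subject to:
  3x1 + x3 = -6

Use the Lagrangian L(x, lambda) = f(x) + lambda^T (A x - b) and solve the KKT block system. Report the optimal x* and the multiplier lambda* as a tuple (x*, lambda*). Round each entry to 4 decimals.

Form the Lagrangian:
  L(x, lambda) = (1/2) x^T Q x + c^T x + lambda^T (A x - b)
Stationarity (grad_x L = 0): Q x + c + A^T lambda = 0.
Primal feasibility: A x = b.

This gives the KKT block system:
  [ Q   A^T ] [ x     ]   [-c ]
  [ A    0  ] [ lambda ] = [ b ]

Solving the linear system:
  x*      = (-1.5196, 0.6405, -1.4412)
  lambda* = (6.3301)
  f(x*)   = 24.2304

x* = (-1.5196, 0.6405, -1.4412), lambda* = (6.3301)


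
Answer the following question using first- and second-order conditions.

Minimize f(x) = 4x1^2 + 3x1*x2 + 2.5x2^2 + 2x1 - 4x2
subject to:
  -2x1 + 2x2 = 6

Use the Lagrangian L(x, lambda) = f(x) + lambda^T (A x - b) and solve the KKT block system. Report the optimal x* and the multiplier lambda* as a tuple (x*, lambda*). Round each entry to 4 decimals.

Form the Lagrangian:
  L(x, lambda) = (1/2) x^T Q x + c^T x + lambda^T (A x - b)
Stationarity (grad_x L = 0): Q x + c + A^T lambda = 0.
Primal feasibility: A x = b.

This gives the KKT block system:
  [ Q   A^T ] [ x     ]   [-c ]
  [ A    0  ] [ lambda ] = [ b ]

Solving the linear system:
  x*      = (-1.1579, 1.8421)
  lambda* = (-0.8684)
  f(x*)   = -2.2368

x* = (-1.1579, 1.8421), lambda* = (-0.8684)


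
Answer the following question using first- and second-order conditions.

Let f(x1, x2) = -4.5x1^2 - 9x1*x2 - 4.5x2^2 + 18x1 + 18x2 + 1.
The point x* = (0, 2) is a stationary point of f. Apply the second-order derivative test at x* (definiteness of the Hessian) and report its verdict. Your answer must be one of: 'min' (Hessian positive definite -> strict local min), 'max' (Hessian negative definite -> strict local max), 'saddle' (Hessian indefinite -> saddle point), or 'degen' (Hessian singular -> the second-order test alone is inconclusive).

Compute the Hessian H = grad^2 f:
  H = [[-9, -9], [-9, -9]]
Verify stationarity: grad f(x*) = H x* + g = (0, 0).
Eigenvalues of H: -18, 0.
H has a zero eigenvalue (singular; negative semidefinite but not definite), so H is neither positive definite, negative definite, nor indefinite. The second-order test alone is inconclusive -> degen.
(Indeed, f is constant along the null direction of H through x*, so x* is not a strict local extremum.)

degen


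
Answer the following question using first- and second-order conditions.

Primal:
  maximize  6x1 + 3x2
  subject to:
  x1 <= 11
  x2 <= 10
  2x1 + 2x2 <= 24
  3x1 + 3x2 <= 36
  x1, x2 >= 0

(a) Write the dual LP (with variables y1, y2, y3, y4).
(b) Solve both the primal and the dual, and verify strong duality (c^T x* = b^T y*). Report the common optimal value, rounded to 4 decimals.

The standard primal-dual pair for 'max c^T x s.t. A x <= b, x >= 0' is:
  Dual:  min b^T y  s.t.  A^T y >= c,  y >= 0.

So the dual LP is:
  minimize  11y1 + 10y2 + 24y3 + 36y4
  subject to:
    y1 + 2y3 + 3y4 >= 6
    y2 + 2y3 + 3y4 >= 3
    y1, y2, y3, y4 >= 0

Solving the primal: x* = (11, 1).
  primal value c^T x* = 69.
Solving the dual: y* = (3, 0, 1.5, 0).
  dual value b^T y* = 69.
Strong duality: c^T x* = b^T y*. Confirmed.

69


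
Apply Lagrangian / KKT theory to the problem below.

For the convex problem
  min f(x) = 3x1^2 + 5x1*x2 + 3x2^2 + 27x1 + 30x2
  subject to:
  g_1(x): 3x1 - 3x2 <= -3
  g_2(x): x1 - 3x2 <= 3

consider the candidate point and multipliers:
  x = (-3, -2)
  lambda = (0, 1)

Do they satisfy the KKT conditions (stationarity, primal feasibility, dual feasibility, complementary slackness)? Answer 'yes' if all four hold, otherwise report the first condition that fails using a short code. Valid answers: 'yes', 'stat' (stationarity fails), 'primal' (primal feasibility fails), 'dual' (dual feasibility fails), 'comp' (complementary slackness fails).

Gradient of f: grad f(x) = Q x + c = (-1, 3)
Constraint values g_i(x) = a_i^T x - b_i:
  g_1((-3, -2)) = 0
  g_2((-3, -2)) = 0
Stationarity residual: grad f(x) + sum_i lambda_i a_i = (0, 0)
  -> stationarity OK
Primal feasibility (all g_i <= 0): OK
Dual feasibility (all lambda_i >= 0): OK
Complementary slackness (lambda_i * g_i(x) = 0 for all i): OK

Verdict: yes, KKT holds.

yes


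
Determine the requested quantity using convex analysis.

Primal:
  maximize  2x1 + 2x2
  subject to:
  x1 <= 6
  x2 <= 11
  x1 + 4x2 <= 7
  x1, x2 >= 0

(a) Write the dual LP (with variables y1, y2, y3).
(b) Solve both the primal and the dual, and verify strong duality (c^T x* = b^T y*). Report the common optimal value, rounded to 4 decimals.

The standard primal-dual pair for 'max c^T x s.t. A x <= b, x >= 0' is:
  Dual:  min b^T y  s.t.  A^T y >= c,  y >= 0.

So the dual LP is:
  minimize  6y1 + 11y2 + 7y3
  subject to:
    y1 + y3 >= 2
    y2 + 4y3 >= 2
    y1, y2, y3 >= 0

Solving the primal: x* = (6, 0.25).
  primal value c^T x* = 12.5.
Solving the dual: y* = (1.5, 0, 0.5).
  dual value b^T y* = 12.5.
Strong duality: c^T x* = b^T y*. Confirmed.

12.5


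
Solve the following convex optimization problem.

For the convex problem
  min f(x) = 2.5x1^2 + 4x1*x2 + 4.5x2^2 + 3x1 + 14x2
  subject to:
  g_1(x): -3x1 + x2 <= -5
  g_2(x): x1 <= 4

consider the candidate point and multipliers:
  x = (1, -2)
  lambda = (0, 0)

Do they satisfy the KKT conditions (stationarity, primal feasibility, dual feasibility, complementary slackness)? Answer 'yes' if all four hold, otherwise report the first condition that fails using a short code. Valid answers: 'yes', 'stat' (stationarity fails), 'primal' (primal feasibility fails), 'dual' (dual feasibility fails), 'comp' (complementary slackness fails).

Gradient of f: grad f(x) = Q x + c = (0, 0)
Constraint values g_i(x) = a_i^T x - b_i:
  g_1((1, -2)) = 0
  g_2((1, -2)) = -3
Stationarity residual: grad f(x) + sum_i lambda_i a_i = (0, 0)
  -> stationarity OK
Primal feasibility (all g_i <= 0): OK
Dual feasibility (all lambda_i >= 0): OK
Complementary slackness (lambda_i * g_i(x) = 0 for all i): OK

Verdict: yes, KKT holds.

yes


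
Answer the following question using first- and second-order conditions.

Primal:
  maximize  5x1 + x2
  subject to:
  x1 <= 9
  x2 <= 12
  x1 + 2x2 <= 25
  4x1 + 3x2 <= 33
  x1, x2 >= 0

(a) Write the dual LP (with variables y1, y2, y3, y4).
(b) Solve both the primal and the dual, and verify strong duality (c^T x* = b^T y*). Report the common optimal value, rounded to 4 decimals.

The standard primal-dual pair for 'max c^T x s.t. A x <= b, x >= 0' is:
  Dual:  min b^T y  s.t.  A^T y >= c,  y >= 0.

So the dual LP is:
  minimize  9y1 + 12y2 + 25y3 + 33y4
  subject to:
    y1 + y3 + 4y4 >= 5
    y2 + 2y3 + 3y4 >= 1
    y1, y2, y3, y4 >= 0

Solving the primal: x* = (8.25, 0).
  primal value c^T x* = 41.25.
Solving the dual: y* = (0, 0, 0, 1.25).
  dual value b^T y* = 41.25.
Strong duality: c^T x* = b^T y*. Confirmed.

41.25


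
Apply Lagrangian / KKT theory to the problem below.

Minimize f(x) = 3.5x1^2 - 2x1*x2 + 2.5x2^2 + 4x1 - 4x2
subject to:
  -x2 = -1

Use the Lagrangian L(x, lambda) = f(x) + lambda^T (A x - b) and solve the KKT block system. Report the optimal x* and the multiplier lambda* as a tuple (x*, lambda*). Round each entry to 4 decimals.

Form the Lagrangian:
  L(x, lambda) = (1/2) x^T Q x + c^T x + lambda^T (A x - b)
Stationarity (grad_x L = 0): Q x + c + A^T lambda = 0.
Primal feasibility: A x = b.

This gives the KKT block system:
  [ Q   A^T ] [ x     ]   [-c ]
  [ A    0  ] [ lambda ] = [ b ]

Solving the linear system:
  x*      = (-0.2857, 1)
  lambda* = (1.5714)
  f(x*)   = -1.7857

x* = (-0.2857, 1), lambda* = (1.5714)


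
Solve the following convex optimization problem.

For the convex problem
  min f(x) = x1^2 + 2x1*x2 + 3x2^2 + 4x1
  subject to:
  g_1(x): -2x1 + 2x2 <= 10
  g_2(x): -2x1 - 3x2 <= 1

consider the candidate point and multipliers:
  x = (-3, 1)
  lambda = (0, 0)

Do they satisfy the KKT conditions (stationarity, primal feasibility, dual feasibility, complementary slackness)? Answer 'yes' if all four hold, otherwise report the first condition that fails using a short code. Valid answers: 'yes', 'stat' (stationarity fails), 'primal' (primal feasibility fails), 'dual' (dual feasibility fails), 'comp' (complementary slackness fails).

Gradient of f: grad f(x) = Q x + c = (0, 0)
Constraint values g_i(x) = a_i^T x - b_i:
  g_1((-3, 1)) = -2
  g_2((-3, 1)) = 2
Stationarity residual: grad f(x) + sum_i lambda_i a_i = (0, 0)
  -> stationarity OK
Primal feasibility (all g_i <= 0): FAILS
Dual feasibility (all lambda_i >= 0): OK
Complementary slackness (lambda_i * g_i(x) = 0 for all i): OK

Verdict: the first failing condition is primal_feasibility -> primal.

primal


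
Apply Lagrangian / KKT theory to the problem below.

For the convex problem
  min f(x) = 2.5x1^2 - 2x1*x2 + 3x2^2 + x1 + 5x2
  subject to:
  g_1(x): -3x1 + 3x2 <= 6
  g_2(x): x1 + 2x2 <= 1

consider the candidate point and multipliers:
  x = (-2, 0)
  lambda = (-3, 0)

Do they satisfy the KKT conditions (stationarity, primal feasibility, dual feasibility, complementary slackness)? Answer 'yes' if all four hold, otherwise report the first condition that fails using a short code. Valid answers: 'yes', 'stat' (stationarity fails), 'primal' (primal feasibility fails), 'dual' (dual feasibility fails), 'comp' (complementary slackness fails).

Gradient of f: grad f(x) = Q x + c = (-9, 9)
Constraint values g_i(x) = a_i^T x - b_i:
  g_1((-2, 0)) = 0
  g_2((-2, 0)) = -3
Stationarity residual: grad f(x) + sum_i lambda_i a_i = (0, 0)
  -> stationarity OK
Primal feasibility (all g_i <= 0): OK
Dual feasibility (all lambda_i >= 0): FAILS
Complementary slackness (lambda_i * g_i(x) = 0 for all i): OK

Verdict: the first failing condition is dual_feasibility -> dual.

dual


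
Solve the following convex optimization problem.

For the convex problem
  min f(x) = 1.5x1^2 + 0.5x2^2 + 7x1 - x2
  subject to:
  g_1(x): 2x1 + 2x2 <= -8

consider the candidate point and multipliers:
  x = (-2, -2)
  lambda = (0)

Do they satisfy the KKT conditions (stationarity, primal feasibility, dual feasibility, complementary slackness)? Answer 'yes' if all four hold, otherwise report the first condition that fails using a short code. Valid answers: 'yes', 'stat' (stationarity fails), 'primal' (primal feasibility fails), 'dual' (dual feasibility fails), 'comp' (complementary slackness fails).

Gradient of f: grad f(x) = Q x + c = (1, -3)
Constraint values g_i(x) = a_i^T x - b_i:
  g_1((-2, -2)) = 0
Stationarity residual: grad f(x) + sum_i lambda_i a_i = (1, -3)
  -> stationarity FAILS
Primal feasibility (all g_i <= 0): OK
Dual feasibility (all lambda_i >= 0): OK
Complementary slackness (lambda_i * g_i(x) = 0 for all i): OK

Verdict: the first failing condition is stationarity -> stat.

stat


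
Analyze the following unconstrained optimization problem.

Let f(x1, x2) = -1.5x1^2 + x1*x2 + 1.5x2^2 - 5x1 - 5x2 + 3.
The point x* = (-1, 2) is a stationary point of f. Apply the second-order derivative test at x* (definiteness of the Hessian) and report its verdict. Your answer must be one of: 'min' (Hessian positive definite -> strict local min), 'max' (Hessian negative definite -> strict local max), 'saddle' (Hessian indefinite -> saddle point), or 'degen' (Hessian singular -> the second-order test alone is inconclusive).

Compute the Hessian H = grad^2 f:
  H = [[-3, 1], [1, 3]]
Verify stationarity: grad f(x*) = H x* + g = (0, 0).
Eigenvalues of H: -3.1623, 3.1623.
Eigenvalues have mixed signs, so H is indefinite -> x* is a saddle point.

saddle


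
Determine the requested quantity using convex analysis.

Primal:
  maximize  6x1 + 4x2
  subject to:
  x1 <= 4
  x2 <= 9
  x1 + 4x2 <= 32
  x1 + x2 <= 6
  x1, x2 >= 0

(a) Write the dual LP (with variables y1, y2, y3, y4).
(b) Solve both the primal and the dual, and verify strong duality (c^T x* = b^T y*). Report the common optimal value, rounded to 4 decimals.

The standard primal-dual pair for 'max c^T x s.t. A x <= b, x >= 0' is:
  Dual:  min b^T y  s.t.  A^T y >= c,  y >= 0.

So the dual LP is:
  minimize  4y1 + 9y2 + 32y3 + 6y4
  subject to:
    y1 + y3 + y4 >= 6
    y2 + 4y3 + y4 >= 4
    y1, y2, y3, y4 >= 0

Solving the primal: x* = (4, 2).
  primal value c^T x* = 32.
Solving the dual: y* = (2, 0, 0, 4).
  dual value b^T y* = 32.
Strong duality: c^T x* = b^T y*. Confirmed.

32


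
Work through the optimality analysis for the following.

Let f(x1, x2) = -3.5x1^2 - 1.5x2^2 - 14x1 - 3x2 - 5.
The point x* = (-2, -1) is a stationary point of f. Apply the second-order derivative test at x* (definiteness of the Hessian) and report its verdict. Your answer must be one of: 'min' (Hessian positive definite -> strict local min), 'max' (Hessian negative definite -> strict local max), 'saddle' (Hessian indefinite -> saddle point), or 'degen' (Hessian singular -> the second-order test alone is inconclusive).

Compute the Hessian H = grad^2 f:
  H = [[-7, 0], [0, -3]]
Verify stationarity: grad f(x*) = H x* + g = (0, 0).
Eigenvalues of H: -7, -3.
Both eigenvalues < 0, so H is negative definite -> x* is a strict local max.

max


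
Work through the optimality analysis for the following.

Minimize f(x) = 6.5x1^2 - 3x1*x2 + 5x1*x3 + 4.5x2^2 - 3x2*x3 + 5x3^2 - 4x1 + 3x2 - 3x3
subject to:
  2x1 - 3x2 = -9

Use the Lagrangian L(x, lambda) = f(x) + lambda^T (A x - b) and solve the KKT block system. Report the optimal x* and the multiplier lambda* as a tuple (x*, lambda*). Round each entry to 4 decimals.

Form the Lagrangian:
  L(x, lambda) = (1/2) x^T Q x + c^T x + lambda^T (A x - b)
Stationarity (grad_x L = 0): Q x + c + A^T lambda = 0.
Primal feasibility: A x = b.

This gives the KKT block system:
  [ Q   A^T ] [ x     ]   [-c ]
  [ A    0  ] [ lambda ] = [ b ]

Solving the linear system:
  x*      = (-0.876, 2.416, 1.4628)
  lambda* = (7.6612)
  f(x*)   = 37.657

x* = (-0.876, 2.416, 1.4628), lambda* = (7.6612)


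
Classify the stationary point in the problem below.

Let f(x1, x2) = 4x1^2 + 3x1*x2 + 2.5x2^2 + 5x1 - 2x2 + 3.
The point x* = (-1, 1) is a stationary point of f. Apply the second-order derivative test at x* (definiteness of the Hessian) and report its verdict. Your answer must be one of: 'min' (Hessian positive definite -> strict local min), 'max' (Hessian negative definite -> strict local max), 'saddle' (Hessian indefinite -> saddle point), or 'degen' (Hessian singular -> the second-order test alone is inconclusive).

Compute the Hessian H = grad^2 f:
  H = [[8, 3], [3, 5]]
Verify stationarity: grad f(x*) = H x* + g = (0, 0).
Eigenvalues of H: 3.1459, 9.8541.
Both eigenvalues > 0, so H is positive definite -> x* is a strict local min.

min


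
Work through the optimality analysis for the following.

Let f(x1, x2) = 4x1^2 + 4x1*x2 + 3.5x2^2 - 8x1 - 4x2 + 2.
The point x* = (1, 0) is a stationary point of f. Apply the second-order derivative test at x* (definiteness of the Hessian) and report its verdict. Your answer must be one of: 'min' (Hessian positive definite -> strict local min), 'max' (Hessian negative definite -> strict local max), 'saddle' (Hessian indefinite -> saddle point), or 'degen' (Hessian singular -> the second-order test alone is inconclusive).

Compute the Hessian H = grad^2 f:
  H = [[8, 4], [4, 7]]
Verify stationarity: grad f(x*) = H x* + g = (0, 0).
Eigenvalues of H: 3.4689, 11.5311.
Both eigenvalues > 0, so H is positive definite -> x* is a strict local min.

min


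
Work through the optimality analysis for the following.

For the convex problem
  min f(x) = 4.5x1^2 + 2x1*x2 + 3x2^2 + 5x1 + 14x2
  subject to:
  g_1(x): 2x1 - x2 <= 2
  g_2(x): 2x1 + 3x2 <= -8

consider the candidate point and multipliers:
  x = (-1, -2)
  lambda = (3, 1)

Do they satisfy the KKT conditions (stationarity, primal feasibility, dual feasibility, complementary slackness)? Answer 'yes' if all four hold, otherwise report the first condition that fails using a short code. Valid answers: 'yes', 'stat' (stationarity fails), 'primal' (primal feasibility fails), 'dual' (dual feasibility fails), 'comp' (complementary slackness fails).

Gradient of f: grad f(x) = Q x + c = (-8, 0)
Constraint values g_i(x) = a_i^T x - b_i:
  g_1((-1, -2)) = -2
  g_2((-1, -2)) = 0
Stationarity residual: grad f(x) + sum_i lambda_i a_i = (0, 0)
  -> stationarity OK
Primal feasibility (all g_i <= 0): OK
Dual feasibility (all lambda_i >= 0): OK
Complementary slackness (lambda_i * g_i(x) = 0 for all i): FAILS

Verdict: the first failing condition is complementary_slackness -> comp.

comp


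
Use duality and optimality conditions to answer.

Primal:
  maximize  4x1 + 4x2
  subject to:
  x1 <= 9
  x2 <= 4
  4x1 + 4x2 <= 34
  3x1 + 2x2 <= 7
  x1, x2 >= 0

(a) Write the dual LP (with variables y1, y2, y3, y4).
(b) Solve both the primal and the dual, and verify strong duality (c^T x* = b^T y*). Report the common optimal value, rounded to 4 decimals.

The standard primal-dual pair for 'max c^T x s.t. A x <= b, x >= 0' is:
  Dual:  min b^T y  s.t.  A^T y >= c,  y >= 0.

So the dual LP is:
  minimize  9y1 + 4y2 + 34y3 + 7y4
  subject to:
    y1 + 4y3 + 3y4 >= 4
    y2 + 4y3 + 2y4 >= 4
    y1, y2, y3, y4 >= 0

Solving the primal: x* = (0, 3.5).
  primal value c^T x* = 14.
Solving the dual: y* = (0, 0, 0, 2).
  dual value b^T y* = 14.
Strong duality: c^T x* = b^T y*. Confirmed.

14


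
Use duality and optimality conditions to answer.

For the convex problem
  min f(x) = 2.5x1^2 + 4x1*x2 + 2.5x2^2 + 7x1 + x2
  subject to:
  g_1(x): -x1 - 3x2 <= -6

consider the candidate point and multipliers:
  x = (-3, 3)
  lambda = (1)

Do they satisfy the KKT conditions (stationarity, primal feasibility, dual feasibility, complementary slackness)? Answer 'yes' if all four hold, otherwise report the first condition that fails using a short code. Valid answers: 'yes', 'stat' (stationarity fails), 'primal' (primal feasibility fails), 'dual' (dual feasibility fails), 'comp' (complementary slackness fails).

Gradient of f: grad f(x) = Q x + c = (4, 4)
Constraint values g_i(x) = a_i^T x - b_i:
  g_1((-3, 3)) = 0
Stationarity residual: grad f(x) + sum_i lambda_i a_i = (3, 1)
  -> stationarity FAILS
Primal feasibility (all g_i <= 0): OK
Dual feasibility (all lambda_i >= 0): OK
Complementary slackness (lambda_i * g_i(x) = 0 for all i): OK

Verdict: the first failing condition is stationarity -> stat.

stat


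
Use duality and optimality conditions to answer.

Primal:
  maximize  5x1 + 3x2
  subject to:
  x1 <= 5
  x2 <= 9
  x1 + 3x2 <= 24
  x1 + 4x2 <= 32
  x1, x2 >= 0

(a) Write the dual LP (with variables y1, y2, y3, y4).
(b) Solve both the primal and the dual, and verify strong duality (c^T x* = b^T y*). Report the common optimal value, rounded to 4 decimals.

The standard primal-dual pair for 'max c^T x s.t. A x <= b, x >= 0' is:
  Dual:  min b^T y  s.t.  A^T y >= c,  y >= 0.

So the dual LP is:
  minimize  5y1 + 9y2 + 24y3 + 32y4
  subject to:
    y1 + y3 + y4 >= 5
    y2 + 3y3 + 4y4 >= 3
    y1, y2, y3, y4 >= 0

Solving the primal: x* = (5, 6.3333).
  primal value c^T x* = 44.
Solving the dual: y* = (4, 0, 1, 0).
  dual value b^T y* = 44.
Strong duality: c^T x* = b^T y*. Confirmed.

44


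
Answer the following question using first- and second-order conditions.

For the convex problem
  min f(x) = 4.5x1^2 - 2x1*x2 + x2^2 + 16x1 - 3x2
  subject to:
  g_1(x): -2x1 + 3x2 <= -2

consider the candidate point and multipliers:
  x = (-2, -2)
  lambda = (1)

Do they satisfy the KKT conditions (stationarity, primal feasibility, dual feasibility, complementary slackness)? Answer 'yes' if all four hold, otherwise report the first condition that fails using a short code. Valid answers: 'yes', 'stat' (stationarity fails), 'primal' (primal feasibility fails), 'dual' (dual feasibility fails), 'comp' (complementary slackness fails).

Gradient of f: grad f(x) = Q x + c = (2, -3)
Constraint values g_i(x) = a_i^T x - b_i:
  g_1((-2, -2)) = 0
Stationarity residual: grad f(x) + sum_i lambda_i a_i = (0, 0)
  -> stationarity OK
Primal feasibility (all g_i <= 0): OK
Dual feasibility (all lambda_i >= 0): OK
Complementary slackness (lambda_i * g_i(x) = 0 for all i): OK

Verdict: yes, KKT holds.

yes


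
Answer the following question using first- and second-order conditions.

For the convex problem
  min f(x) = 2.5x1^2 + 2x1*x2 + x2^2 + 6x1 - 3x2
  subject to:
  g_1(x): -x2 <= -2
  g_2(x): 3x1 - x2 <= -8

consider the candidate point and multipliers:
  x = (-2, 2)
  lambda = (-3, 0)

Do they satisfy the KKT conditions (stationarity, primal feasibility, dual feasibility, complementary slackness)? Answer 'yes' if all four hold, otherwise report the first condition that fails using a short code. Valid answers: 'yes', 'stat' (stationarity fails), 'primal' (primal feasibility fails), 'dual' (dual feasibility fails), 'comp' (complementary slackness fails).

Gradient of f: grad f(x) = Q x + c = (0, -3)
Constraint values g_i(x) = a_i^T x - b_i:
  g_1((-2, 2)) = 0
  g_2((-2, 2)) = 0
Stationarity residual: grad f(x) + sum_i lambda_i a_i = (0, 0)
  -> stationarity OK
Primal feasibility (all g_i <= 0): OK
Dual feasibility (all lambda_i >= 0): FAILS
Complementary slackness (lambda_i * g_i(x) = 0 for all i): OK

Verdict: the first failing condition is dual_feasibility -> dual.

dual


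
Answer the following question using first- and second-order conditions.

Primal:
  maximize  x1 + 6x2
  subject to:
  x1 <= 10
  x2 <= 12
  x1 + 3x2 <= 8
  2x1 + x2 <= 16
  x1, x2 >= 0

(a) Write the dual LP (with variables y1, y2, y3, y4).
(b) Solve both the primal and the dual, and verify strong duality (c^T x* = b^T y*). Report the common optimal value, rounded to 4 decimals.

The standard primal-dual pair for 'max c^T x s.t. A x <= b, x >= 0' is:
  Dual:  min b^T y  s.t.  A^T y >= c,  y >= 0.

So the dual LP is:
  minimize  10y1 + 12y2 + 8y3 + 16y4
  subject to:
    y1 + y3 + 2y4 >= 1
    y2 + 3y3 + y4 >= 6
    y1, y2, y3, y4 >= 0

Solving the primal: x* = (0, 2.6667).
  primal value c^T x* = 16.
Solving the dual: y* = (0, 0, 2, 0).
  dual value b^T y* = 16.
Strong duality: c^T x* = b^T y*. Confirmed.

16


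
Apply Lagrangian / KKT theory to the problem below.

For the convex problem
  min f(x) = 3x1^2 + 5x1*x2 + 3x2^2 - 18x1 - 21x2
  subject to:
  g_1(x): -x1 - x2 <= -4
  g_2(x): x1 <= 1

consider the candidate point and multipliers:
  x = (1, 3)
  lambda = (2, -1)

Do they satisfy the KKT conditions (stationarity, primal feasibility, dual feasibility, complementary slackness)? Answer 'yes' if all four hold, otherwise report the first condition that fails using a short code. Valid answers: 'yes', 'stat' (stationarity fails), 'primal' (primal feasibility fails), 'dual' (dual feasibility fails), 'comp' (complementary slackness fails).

Gradient of f: grad f(x) = Q x + c = (3, 2)
Constraint values g_i(x) = a_i^T x - b_i:
  g_1((1, 3)) = 0
  g_2((1, 3)) = 0
Stationarity residual: grad f(x) + sum_i lambda_i a_i = (0, 0)
  -> stationarity OK
Primal feasibility (all g_i <= 0): OK
Dual feasibility (all lambda_i >= 0): FAILS
Complementary slackness (lambda_i * g_i(x) = 0 for all i): OK

Verdict: the first failing condition is dual_feasibility -> dual.

dual


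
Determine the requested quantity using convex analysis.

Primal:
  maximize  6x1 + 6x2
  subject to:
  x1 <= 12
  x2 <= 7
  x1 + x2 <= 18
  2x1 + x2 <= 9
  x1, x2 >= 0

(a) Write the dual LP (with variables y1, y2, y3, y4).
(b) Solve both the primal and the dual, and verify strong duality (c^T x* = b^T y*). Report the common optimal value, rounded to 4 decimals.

The standard primal-dual pair for 'max c^T x s.t. A x <= b, x >= 0' is:
  Dual:  min b^T y  s.t.  A^T y >= c,  y >= 0.

So the dual LP is:
  minimize  12y1 + 7y2 + 18y3 + 9y4
  subject to:
    y1 + y3 + 2y4 >= 6
    y2 + y3 + y4 >= 6
    y1, y2, y3, y4 >= 0

Solving the primal: x* = (1, 7).
  primal value c^T x* = 48.
Solving the dual: y* = (0, 3, 0, 3).
  dual value b^T y* = 48.
Strong duality: c^T x* = b^T y*. Confirmed.

48


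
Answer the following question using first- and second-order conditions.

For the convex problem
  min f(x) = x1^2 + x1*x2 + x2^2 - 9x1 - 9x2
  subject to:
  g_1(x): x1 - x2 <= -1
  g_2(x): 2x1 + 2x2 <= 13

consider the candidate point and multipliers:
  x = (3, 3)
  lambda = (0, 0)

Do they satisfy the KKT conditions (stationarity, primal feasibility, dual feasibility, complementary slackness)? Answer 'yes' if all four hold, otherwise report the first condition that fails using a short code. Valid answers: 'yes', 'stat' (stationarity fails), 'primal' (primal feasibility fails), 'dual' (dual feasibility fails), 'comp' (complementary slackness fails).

Gradient of f: grad f(x) = Q x + c = (0, 0)
Constraint values g_i(x) = a_i^T x - b_i:
  g_1((3, 3)) = 1
  g_2((3, 3)) = -1
Stationarity residual: grad f(x) + sum_i lambda_i a_i = (0, 0)
  -> stationarity OK
Primal feasibility (all g_i <= 0): FAILS
Dual feasibility (all lambda_i >= 0): OK
Complementary slackness (lambda_i * g_i(x) = 0 for all i): OK

Verdict: the first failing condition is primal_feasibility -> primal.

primal


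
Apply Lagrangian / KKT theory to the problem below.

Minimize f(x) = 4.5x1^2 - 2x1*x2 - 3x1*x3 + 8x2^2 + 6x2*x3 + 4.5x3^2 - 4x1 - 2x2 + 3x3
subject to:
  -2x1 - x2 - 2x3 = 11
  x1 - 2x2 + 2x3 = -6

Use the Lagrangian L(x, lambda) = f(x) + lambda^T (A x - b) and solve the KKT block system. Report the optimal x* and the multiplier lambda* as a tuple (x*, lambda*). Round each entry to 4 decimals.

Form the Lagrangian:
  L(x, lambda) = (1/2) x^T Q x + c^T x + lambda^T (A x - b)
Stationarity (grad_x L = 0): Q x + c + A^T lambda = 0.
Primal feasibility: A x = b.

This gives the KKT block system:
  [ Q   A^T ] [ x     ]   [-c ]
  [ A    0  ] [ lambda ] = [ b ]

Solving the linear system:
  x*      = (-2.7367, -0.7544, -2.3861)
  lambda* = (-12.5682, -5.1727)
  f(x*)   = 56.2555

x* = (-2.7367, -0.7544, -2.3861), lambda* = (-12.5682, -5.1727)


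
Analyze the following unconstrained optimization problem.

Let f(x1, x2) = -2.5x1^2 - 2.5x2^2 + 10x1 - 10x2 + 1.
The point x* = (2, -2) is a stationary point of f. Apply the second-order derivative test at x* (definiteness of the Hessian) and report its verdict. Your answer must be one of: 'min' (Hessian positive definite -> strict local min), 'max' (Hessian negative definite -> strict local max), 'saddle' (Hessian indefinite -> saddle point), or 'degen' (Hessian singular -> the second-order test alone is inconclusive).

Compute the Hessian H = grad^2 f:
  H = [[-5, 0], [0, -5]]
Verify stationarity: grad f(x*) = H x* + g = (0, 0).
Eigenvalues of H: -5, -5.
Both eigenvalues < 0, so H is negative definite -> x* is a strict local max.

max


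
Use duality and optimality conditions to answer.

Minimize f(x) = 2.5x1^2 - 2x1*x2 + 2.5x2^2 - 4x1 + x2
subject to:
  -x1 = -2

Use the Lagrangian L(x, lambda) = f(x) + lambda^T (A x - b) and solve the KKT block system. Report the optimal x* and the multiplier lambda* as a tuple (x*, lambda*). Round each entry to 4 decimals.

Form the Lagrangian:
  L(x, lambda) = (1/2) x^T Q x + c^T x + lambda^T (A x - b)
Stationarity (grad_x L = 0): Q x + c + A^T lambda = 0.
Primal feasibility: A x = b.

This gives the KKT block system:
  [ Q   A^T ] [ x     ]   [-c ]
  [ A    0  ] [ lambda ] = [ b ]

Solving the linear system:
  x*      = (2, 0.6)
  lambda* = (4.8)
  f(x*)   = 1.1

x* = (2, 0.6), lambda* = (4.8)


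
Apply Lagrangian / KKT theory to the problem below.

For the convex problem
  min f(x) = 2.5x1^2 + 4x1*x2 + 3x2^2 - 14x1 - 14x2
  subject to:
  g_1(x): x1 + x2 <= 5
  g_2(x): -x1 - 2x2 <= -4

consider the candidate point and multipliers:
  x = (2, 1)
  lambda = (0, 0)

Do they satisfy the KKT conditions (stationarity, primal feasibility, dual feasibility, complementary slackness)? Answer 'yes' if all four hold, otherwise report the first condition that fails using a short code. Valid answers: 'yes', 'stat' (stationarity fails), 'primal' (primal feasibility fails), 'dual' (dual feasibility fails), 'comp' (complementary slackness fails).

Gradient of f: grad f(x) = Q x + c = (0, 0)
Constraint values g_i(x) = a_i^T x - b_i:
  g_1((2, 1)) = -2
  g_2((2, 1)) = 0
Stationarity residual: grad f(x) + sum_i lambda_i a_i = (0, 0)
  -> stationarity OK
Primal feasibility (all g_i <= 0): OK
Dual feasibility (all lambda_i >= 0): OK
Complementary slackness (lambda_i * g_i(x) = 0 for all i): OK

Verdict: yes, KKT holds.

yes


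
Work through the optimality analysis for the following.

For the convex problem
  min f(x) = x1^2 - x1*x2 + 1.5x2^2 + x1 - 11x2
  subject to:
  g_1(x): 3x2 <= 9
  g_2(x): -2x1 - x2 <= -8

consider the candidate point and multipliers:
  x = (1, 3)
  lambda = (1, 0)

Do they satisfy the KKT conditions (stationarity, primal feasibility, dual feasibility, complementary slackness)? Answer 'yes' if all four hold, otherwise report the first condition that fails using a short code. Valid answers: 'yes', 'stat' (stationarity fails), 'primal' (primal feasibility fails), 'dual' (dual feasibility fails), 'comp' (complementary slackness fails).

Gradient of f: grad f(x) = Q x + c = (0, -3)
Constraint values g_i(x) = a_i^T x - b_i:
  g_1((1, 3)) = 0
  g_2((1, 3)) = 3
Stationarity residual: grad f(x) + sum_i lambda_i a_i = (0, 0)
  -> stationarity OK
Primal feasibility (all g_i <= 0): FAILS
Dual feasibility (all lambda_i >= 0): OK
Complementary slackness (lambda_i * g_i(x) = 0 for all i): OK

Verdict: the first failing condition is primal_feasibility -> primal.

primal


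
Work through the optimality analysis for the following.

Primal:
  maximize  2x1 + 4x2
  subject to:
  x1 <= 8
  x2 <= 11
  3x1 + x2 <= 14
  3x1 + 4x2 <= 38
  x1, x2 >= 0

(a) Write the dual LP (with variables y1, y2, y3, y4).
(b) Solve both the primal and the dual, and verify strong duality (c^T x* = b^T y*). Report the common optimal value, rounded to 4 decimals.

The standard primal-dual pair for 'max c^T x s.t. A x <= b, x >= 0' is:
  Dual:  min b^T y  s.t.  A^T y >= c,  y >= 0.

So the dual LP is:
  minimize  8y1 + 11y2 + 14y3 + 38y4
  subject to:
    y1 + 3y3 + 3y4 >= 2
    y2 + y3 + 4y4 >= 4
    y1, y2, y3, y4 >= 0

Solving the primal: x* = (0, 9.5).
  primal value c^T x* = 38.
Solving the dual: y* = (0, 0, 0, 1).
  dual value b^T y* = 38.
Strong duality: c^T x* = b^T y*. Confirmed.

38


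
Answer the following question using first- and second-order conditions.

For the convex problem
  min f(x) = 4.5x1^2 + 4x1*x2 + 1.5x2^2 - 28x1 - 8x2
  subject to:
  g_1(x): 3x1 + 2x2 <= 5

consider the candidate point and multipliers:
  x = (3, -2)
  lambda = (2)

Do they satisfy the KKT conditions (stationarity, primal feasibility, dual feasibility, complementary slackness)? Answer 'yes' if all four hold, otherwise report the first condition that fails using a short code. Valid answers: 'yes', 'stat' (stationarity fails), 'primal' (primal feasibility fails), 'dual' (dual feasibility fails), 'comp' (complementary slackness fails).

Gradient of f: grad f(x) = Q x + c = (-9, -2)
Constraint values g_i(x) = a_i^T x - b_i:
  g_1((3, -2)) = 0
Stationarity residual: grad f(x) + sum_i lambda_i a_i = (-3, 2)
  -> stationarity FAILS
Primal feasibility (all g_i <= 0): OK
Dual feasibility (all lambda_i >= 0): OK
Complementary slackness (lambda_i * g_i(x) = 0 for all i): OK

Verdict: the first failing condition is stationarity -> stat.

stat


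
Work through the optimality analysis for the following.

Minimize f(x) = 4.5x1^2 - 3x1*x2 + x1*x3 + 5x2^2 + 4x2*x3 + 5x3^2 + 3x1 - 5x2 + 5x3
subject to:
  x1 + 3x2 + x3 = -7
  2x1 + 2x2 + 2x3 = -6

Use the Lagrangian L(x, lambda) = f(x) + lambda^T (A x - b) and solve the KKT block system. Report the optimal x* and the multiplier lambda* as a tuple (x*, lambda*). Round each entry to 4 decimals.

Form the Lagrangian:
  L(x, lambda) = (1/2) x^T Q x + c^T x + lambda^T (A x - b)
Stationarity (grad_x L = 0): Q x + c + A^T lambda = 0.
Primal feasibility: A x = b.

This gives the KKT block system:
  [ Q   A^T ] [ x     ]   [-c ]
  [ A    0  ] [ lambda ] = [ b ]

Solving the linear system:
  x*      = (-1.2353, -2, 0.2353)
  lambda* = (9.2353, -3.6765)
  f(x*)   = 25.0294

x* = (-1.2353, -2, 0.2353), lambda* = (9.2353, -3.6765)


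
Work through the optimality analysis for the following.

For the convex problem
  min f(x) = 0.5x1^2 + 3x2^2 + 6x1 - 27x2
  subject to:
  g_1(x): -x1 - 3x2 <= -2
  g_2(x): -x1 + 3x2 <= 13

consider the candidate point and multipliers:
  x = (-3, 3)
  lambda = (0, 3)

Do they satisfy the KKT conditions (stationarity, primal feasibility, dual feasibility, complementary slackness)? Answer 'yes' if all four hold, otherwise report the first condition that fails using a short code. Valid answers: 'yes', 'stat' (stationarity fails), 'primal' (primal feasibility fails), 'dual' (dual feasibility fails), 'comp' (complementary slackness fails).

Gradient of f: grad f(x) = Q x + c = (3, -9)
Constraint values g_i(x) = a_i^T x - b_i:
  g_1((-3, 3)) = -4
  g_2((-3, 3)) = -1
Stationarity residual: grad f(x) + sum_i lambda_i a_i = (0, 0)
  -> stationarity OK
Primal feasibility (all g_i <= 0): OK
Dual feasibility (all lambda_i >= 0): OK
Complementary slackness (lambda_i * g_i(x) = 0 for all i): FAILS

Verdict: the first failing condition is complementary_slackness -> comp.

comp


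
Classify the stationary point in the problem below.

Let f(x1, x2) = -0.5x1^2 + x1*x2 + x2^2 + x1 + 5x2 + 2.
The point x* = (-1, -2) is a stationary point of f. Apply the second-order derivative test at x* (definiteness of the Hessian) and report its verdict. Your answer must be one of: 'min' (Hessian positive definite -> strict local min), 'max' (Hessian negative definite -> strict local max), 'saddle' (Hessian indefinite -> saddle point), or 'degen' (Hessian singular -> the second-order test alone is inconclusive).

Compute the Hessian H = grad^2 f:
  H = [[-1, 1], [1, 2]]
Verify stationarity: grad f(x*) = H x* + g = (0, 0).
Eigenvalues of H: -1.3028, 2.3028.
Eigenvalues have mixed signs, so H is indefinite -> x* is a saddle point.

saddle


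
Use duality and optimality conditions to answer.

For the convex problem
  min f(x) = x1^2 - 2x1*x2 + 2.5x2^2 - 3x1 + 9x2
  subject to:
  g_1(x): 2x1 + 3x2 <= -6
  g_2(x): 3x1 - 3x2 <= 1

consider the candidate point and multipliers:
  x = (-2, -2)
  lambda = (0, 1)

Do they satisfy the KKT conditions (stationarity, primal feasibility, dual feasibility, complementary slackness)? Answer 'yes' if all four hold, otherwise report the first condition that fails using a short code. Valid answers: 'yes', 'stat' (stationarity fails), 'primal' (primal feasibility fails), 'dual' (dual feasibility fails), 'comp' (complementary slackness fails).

Gradient of f: grad f(x) = Q x + c = (-3, 3)
Constraint values g_i(x) = a_i^T x - b_i:
  g_1((-2, -2)) = -4
  g_2((-2, -2)) = -1
Stationarity residual: grad f(x) + sum_i lambda_i a_i = (0, 0)
  -> stationarity OK
Primal feasibility (all g_i <= 0): OK
Dual feasibility (all lambda_i >= 0): OK
Complementary slackness (lambda_i * g_i(x) = 0 for all i): FAILS

Verdict: the first failing condition is complementary_slackness -> comp.

comp


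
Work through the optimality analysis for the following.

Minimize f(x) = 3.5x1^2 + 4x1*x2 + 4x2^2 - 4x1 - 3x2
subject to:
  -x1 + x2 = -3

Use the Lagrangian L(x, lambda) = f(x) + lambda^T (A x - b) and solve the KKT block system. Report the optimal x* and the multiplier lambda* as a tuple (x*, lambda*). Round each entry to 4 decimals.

Form the Lagrangian:
  L(x, lambda) = (1/2) x^T Q x + c^T x + lambda^T (A x - b)
Stationarity (grad_x L = 0): Q x + c + A^T lambda = 0.
Primal feasibility: A x = b.

This gives the KKT block system:
  [ Q   A^T ] [ x     ]   [-c ]
  [ A    0  ] [ lambda ] = [ b ]

Solving the linear system:
  x*      = (1.8696, -1.1304)
  lambda* = (4.5652)
  f(x*)   = 4.8043

x* = (1.8696, -1.1304), lambda* = (4.5652)


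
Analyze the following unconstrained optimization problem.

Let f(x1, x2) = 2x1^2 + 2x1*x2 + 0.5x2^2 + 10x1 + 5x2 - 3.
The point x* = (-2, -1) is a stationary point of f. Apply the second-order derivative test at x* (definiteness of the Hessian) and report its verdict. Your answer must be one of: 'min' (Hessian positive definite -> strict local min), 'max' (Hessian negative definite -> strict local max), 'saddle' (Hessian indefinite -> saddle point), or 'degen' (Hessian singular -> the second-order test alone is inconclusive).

Compute the Hessian H = grad^2 f:
  H = [[4, 2], [2, 1]]
Verify stationarity: grad f(x*) = H x* + g = (0, 0).
Eigenvalues of H: 0, 5.
H has a zero eigenvalue (singular; positive semidefinite but not definite), so H is neither positive definite, negative definite, nor indefinite. The second-order test alone is inconclusive -> degen.
(Indeed, f is constant along the null direction of H through x*, so x* is not a strict local extremum.)

degen


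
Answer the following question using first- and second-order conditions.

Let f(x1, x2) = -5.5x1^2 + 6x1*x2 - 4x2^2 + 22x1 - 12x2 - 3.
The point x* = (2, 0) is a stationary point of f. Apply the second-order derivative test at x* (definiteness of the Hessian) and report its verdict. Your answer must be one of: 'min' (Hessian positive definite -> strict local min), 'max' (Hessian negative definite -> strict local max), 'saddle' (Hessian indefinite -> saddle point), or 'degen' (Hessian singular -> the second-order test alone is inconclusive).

Compute the Hessian H = grad^2 f:
  H = [[-11, 6], [6, -8]]
Verify stationarity: grad f(x*) = H x* + g = (0, 0).
Eigenvalues of H: -15.6847, -3.3153.
Both eigenvalues < 0, so H is negative definite -> x* is a strict local max.

max


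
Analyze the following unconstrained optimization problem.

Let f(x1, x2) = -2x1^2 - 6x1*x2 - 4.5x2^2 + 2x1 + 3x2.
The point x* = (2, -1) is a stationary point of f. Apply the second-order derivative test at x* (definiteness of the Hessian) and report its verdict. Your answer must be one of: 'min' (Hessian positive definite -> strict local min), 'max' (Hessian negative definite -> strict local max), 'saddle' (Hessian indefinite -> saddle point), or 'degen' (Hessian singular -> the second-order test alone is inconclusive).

Compute the Hessian H = grad^2 f:
  H = [[-4, -6], [-6, -9]]
Verify stationarity: grad f(x*) = H x* + g = (0, 0).
Eigenvalues of H: -13, 0.
H has a zero eigenvalue (singular; negative semidefinite but not definite), so H is neither positive definite, negative definite, nor indefinite. The second-order test alone is inconclusive -> degen.
(Indeed, f is constant along the null direction of H through x*, so x* is not a strict local extremum.)

degen


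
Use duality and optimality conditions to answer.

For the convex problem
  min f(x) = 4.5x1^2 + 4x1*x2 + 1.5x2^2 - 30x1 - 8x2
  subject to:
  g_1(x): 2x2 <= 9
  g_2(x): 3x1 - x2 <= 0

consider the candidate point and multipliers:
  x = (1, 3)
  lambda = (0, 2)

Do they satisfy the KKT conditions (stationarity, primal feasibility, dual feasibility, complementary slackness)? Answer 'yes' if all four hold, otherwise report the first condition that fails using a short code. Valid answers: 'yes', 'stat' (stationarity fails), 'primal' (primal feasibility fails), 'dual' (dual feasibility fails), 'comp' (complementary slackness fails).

Gradient of f: grad f(x) = Q x + c = (-9, 5)
Constraint values g_i(x) = a_i^T x - b_i:
  g_1((1, 3)) = -3
  g_2((1, 3)) = 0
Stationarity residual: grad f(x) + sum_i lambda_i a_i = (-3, 3)
  -> stationarity FAILS
Primal feasibility (all g_i <= 0): OK
Dual feasibility (all lambda_i >= 0): OK
Complementary slackness (lambda_i * g_i(x) = 0 for all i): OK

Verdict: the first failing condition is stationarity -> stat.

stat


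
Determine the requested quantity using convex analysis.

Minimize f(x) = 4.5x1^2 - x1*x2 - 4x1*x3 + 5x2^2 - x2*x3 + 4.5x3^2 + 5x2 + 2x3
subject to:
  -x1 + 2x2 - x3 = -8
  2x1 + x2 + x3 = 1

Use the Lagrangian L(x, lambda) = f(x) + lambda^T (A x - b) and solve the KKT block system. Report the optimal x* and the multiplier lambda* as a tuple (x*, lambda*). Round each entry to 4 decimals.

Form the Lagrangian:
  L(x, lambda) = (1/2) x^T Q x + c^T x + lambda^T (A x - b)
Stationarity (grad_x L = 0): Q x + c + A^T lambda = 0.
Primal feasibility: A x = b.

This gives the KKT block system:
  [ Q   A^T ] [ x     ]   [-c ]
  [ A    0  ] [ lambda ] = [ b ]

Solving the linear system:
  x*      = (1.2708, -2.7569, 1.2153)
  lambda* = (11.8889, 1.2778)
  f(x*)   = 41.2396

x* = (1.2708, -2.7569, 1.2153), lambda* = (11.8889, 1.2778)
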